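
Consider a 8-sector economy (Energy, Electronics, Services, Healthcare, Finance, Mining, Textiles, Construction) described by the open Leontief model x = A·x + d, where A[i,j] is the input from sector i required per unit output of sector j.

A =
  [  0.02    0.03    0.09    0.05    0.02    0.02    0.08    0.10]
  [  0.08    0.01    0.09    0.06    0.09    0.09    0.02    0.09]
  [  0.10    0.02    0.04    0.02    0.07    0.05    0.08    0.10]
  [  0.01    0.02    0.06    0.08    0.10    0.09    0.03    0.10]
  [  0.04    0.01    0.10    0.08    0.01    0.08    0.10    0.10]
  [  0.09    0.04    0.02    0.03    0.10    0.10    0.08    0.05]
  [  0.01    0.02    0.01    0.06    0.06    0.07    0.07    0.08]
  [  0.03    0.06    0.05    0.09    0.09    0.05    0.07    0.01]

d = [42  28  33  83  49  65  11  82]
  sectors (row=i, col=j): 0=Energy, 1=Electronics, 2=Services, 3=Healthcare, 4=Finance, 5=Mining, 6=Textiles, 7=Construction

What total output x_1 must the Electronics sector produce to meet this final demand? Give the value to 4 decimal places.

Form M = I − A:
  [  0.98   -0.03   -0.09   -0.05   -0.02   -0.02   -0.08   -0.10]
  [ -0.08    0.99   -0.09   -0.06   -0.09   -0.09   -0.02   -0.09]
  [ -0.10   -0.02    0.96   -0.02   -0.07   -0.05   -0.08   -0.10]
  [ -0.01   -0.02   -0.06    0.92   -0.10   -0.09   -0.03   -0.10]
  [ -0.04   -0.01   -0.10   -0.08    0.99   -0.08   -0.10   -0.10]
  [ -0.09   -0.04   -0.02   -0.03   -0.10    0.90   -0.08   -0.05]
  [ -0.01   -0.02   -0.01   -0.06   -0.06   -0.07    0.93   -0.08]
  [ -0.03   -0.06   -0.05   -0.09   -0.09   -0.05   -0.07    0.99]
Leontief inverse L = M⁻¹:
  [  1.0544    0.0522    0.1284    0.0961    0.0741    0.0709    0.1318    0.1556]
  [  0.1277    1.0391    0.1459    0.1187    0.1558    0.1569    0.0924    0.1652]
  [  0.1372    0.0462    1.0890    0.0742    0.1260    0.1072    0.1441    0.1653]
  [  0.0541    0.0470    0.1108    1.1376    0.1651    0.1573    0.0958    0.1682]
  [  0.0839    0.0387    0.1461    0.1364    1.0798    0.1459    0.1665    0.1704]
  [  0.1327    0.0664    0.0731    0.0868    0.1606    1.1661    0.1487    0.1227]
  [  0.0404    0.0409    0.0467    0.1053    0.1106    0.1223    1.1193    0.1309]
  [  0.0687    0.0809    0.0981    0.1415    0.1472    0.1122    0.1274    1.0794]
Total output x = L · d:
  x_0 = 1.0544·42 + 0.0522·28 + 0.1284·33 + 0.0961·83 + 0.0741·49 + 0.0709·65 + 0.1318·11 + 0.1556·82 = 80.4090
  x_1 = 0.1277·42 + 1.0391·28 + 0.1459·33 + 0.1187·83 + 0.1558·49 + 0.1569·65 + 0.0924·11 + 0.1652·82 = 81.5294
  x_2 = 0.1372·42 + 0.0462·28 + 1.0890·33 + 0.0742·83 + 0.1260·49 + 0.1072·65 + 0.1441·11 + 0.1653·82 = 77.4304
  x_3 = 0.0541·42 + 0.0470·28 + 0.1108·33 + 1.1376·83 + 0.1651·49 + 0.1573·65 + 0.0958·11 + 0.1682·82 = 134.8199
  x_4 = 0.0839·42 + 0.0387·28 + 0.1461·33 + 0.1364·83 + 1.0798·49 + 0.1459·65 + 0.1665·11 + 0.1704·82 = 98.9518
  x_5 = 0.1327·42 + 0.0664·28 + 0.0731·33 + 0.0868·83 + 0.1606·49 + 1.1661·65 + 0.1487·11 + 0.1227·82 = 112.4186
  x_6 = 0.0404·42 + 0.0409·28 + 0.0467·33 + 0.1053·83 + 0.1106·49 + 0.1223·65 + 1.1193·11 + 0.1309·82 = 49.5360
  x_7 = 0.0687·42 + 0.0809·28 + 0.0981·33 + 0.1415·83 + 0.1472·49 + 0.1122·65 + 0.1274·11 + 1.0794·82 = 124.5489

81.5294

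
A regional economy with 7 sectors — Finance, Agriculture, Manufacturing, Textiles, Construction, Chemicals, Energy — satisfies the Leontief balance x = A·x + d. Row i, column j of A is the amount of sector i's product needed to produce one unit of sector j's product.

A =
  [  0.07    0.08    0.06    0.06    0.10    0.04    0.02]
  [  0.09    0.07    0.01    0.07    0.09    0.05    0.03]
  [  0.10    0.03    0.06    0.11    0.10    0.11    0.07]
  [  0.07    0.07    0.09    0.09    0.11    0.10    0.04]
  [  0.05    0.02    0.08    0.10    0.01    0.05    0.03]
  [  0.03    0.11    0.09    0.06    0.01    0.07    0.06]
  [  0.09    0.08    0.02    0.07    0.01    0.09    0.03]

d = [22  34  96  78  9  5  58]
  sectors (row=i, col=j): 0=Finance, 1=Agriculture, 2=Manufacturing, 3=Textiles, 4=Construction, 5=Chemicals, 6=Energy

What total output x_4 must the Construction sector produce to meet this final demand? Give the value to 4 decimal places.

41.3572

Form M = I − A:
  [  0.93   -0.08   -0.06   -0.06   -0.10   -0.04   -0.02]
  [ -0.09    0.93   -0.01   -0.07   -0.09   -0.05   -0.03]
  [ -0.10   -0.03    0.94   -0.11   -0.10   -0.11   -0.07]
  [ -0.07   -0.07   -0.09    0.91   -0.11   -0.10   -0.04]
  [ -0.05   -0.02   -0.08   -0.10    0.99   -0.05   -0.03]
  [ -0.03   -0.11   -0.09   -0.06   -0.01    0.93   -0.06]
  [ -0.09   -0.08   -0.02   -0.07   -0.01   -0.09    0.97]
Leontief inverse L = M⁻¹:
  [  1.1247    0.1283    0.1080    0.1238    0.1514    0.0944    0.0506]
  [  0.1399    1.1184    0.0555    0.1280    0.1372    0.0994    0.0571]
  [  0.1717    0.1012    1.1289    0.1947    0.1652    0.1871    0.1129]
  [  0.1418    0.1374    0.1566    1.1751    0.1758    0.1759    0.0832]
  [  0.0965    0.0634    0.1223    0.1533    1.0566    0.1009    0.0580]
  [  0.0886    0.1643    0.1348    0.1234    0.0636    1.1296    0.0936]
  [  0.1389    0.1320    0.0629    0.1239    0.0582    0.1394    1.0579]
Total output x = L · d:
  x_0 = 1.1247·22 + 0.1283·34 + 0.1080·96 + 0.1238·78 + 0.1514·9 + 0.0944·5 + 0.0506·58 = 53.9034
  x_1 = 0.1399·22 + 1.1184·34 + 0.0555·96 + 0.1280·78 + 0.1372·9 + 0.0994·5 + 0.0571·58 = 61.4593
  x_2 = 0.1717·22 + 0.1012·34 + 1.1289·96 + 0.1947·78 + 0.1652·9 + 0.1871·5 + 0.1129·58 = 139.7499
  x_3 = 0.1418·22 + 0.1374·34 + 0.1566·96 + 1.1751·78 + 0.1758·9 + 0.1759·5 + 0.0832·58 = 121.7694
  x_4 = 0.0965·22 + 0.0634·34 + 0.1223·96 + 0.1533·78 + 1.0566·9 + 0.1009·5 + 0.0580·58 = 41.3572
  x_5 = 0.0886·22 + 0.1643·34 + 0.1348·96 + 0.1234·78 + 0.0636·9 + 1.1296·5 + 0.0936·58 = 41.7471
  x_6 = 0.1389·22 + 0.1320·34 + 0.0629·96 + 0.1239·78 + 0.0582·9 + 0.1394·5 + 1.0579·58 = 85.8327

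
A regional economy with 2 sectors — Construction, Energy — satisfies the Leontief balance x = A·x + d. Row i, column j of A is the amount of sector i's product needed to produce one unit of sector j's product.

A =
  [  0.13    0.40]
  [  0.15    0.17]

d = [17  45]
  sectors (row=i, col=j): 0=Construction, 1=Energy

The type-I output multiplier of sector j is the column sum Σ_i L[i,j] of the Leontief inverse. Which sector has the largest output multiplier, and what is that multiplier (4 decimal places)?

Form M = I − A:
  [  0.87   -0.40]
  [ -0.15    0.83]
Leontief inverse L = M⁻¹:
  [  1.2536    0.6041]
  [  0.2266    1.3140]
Total output x = L · d:
  x_0 = 1.2536·17 + 0.6041·45 = 48.4972
  x_1 = 0.2266·17 + 1.3140·45 = 62.9814
Output multipliers (column sums of L):
  Construction: 1.4801
  Energy: 1.9181

Energy (1.9181)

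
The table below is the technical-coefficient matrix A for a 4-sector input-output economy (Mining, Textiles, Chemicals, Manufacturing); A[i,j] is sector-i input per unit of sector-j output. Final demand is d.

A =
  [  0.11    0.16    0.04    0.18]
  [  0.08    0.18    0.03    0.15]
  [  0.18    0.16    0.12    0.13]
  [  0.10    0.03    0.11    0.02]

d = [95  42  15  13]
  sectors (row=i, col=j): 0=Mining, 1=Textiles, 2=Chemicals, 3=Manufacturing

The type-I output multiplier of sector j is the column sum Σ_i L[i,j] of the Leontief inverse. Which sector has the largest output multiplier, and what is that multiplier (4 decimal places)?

Form M = I − A:
  [  0.89   -0.16   -0.04   -0.18]
  [ -0.08    0.82   -0.03   -0.15]
  [ -0.18   -0.16    0.88   -0.13]
  [ -0.10   -0.03   -0.11    0.98]
Leontief inverse L = M⁻¹:
  [  1.1976    0.2627    0.0975    0.2731]
  [  0.1571    1.2743    0.0799    0.2345]
  [  0.2972    0.3001    1.1924    0.2587]
  [  0.1604    0.0995    0.1462    1.0845]
Total output x = L · d:
  x_0 = 1.1976·95 + 0.2627·42 + 0.0975·15 + 0.2731·13 = 129.8214
  x_1 = 0.1571·95 + 1.2743·42 + 0.0799·15 + 0.2345·13 = 72.6884
  x_2 = 0.2972·95 + 0.3001·42 + 1.1924·15 + 0.2587·13 = 62.0908
  x_3 = 0.1604·95 + 0.0995·42 + 0.1462·15 + 1.0845·13 = 35.7069
Output multipliers (column sums of L):
  Mining: 1.8123
  Textiles: 1.9367
  Chemicals: 1.5161
  Manufacturing: 1.8508

Textiles (1.9367)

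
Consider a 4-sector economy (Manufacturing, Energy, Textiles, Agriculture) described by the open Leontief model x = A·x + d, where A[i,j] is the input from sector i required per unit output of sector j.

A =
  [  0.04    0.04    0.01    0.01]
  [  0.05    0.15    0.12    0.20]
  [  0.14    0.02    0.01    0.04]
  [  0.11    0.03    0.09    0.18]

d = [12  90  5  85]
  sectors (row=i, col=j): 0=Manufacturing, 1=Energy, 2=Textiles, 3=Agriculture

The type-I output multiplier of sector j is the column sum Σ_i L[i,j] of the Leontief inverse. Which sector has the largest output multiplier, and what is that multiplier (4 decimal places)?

Agriculture (1.6286)

Form M = I − A:
  [  0.96   -0.04   -0.01   -0.01]
  [ -0.05    0.85   -0.12   -0.20]
  [ -0.14   -0.02    0.99   -0.04]
  [ -0.11   -0.03   -0.09    0.82]
Leontief inverse L = M⁻¹:
  [  1.0501    0.0508    0.0191    0.0261]
  [  0.1223    1.1970    0.1738    0.3019]
  [  0.1575    0.0336    1.0212    0.0599]
  [  0.1626    0.0543    0.1210    1.2406]
Total output x = L · d:
  x_0 = 1.0501·12 + 0.0508·90 + 0.0191·5 + 0.0261·85 = 19.4886
  x_1 = 0.1223·12 + 1.1970·90 + 0.1738·5 + 0.3019·85 = 135.7259
  x_2 = 0.1575·12 + 0.0336·90 + 1.0212·5 + 0.0599·85 = 15.1099
  x_3 = 0.1626·12 + 0.0543·90 + 0.1210·5 + 1.2406·85 = 112.8969
Output multipliers (column sums of L):
  Manufacturing: 1.4925
  Energy: 1.3356
  Textiles: 1.3351
  Agriculture: 1.6286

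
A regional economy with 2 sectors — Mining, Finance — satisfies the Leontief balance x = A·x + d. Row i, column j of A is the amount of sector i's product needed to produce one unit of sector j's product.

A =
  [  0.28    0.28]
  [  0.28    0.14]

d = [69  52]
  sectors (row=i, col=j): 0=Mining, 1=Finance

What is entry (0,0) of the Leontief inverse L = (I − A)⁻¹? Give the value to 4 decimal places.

Form M = I − A:
  [  0.72   -0.28]
  [ -0.28    0.86]
Leontief inverse L = M⁻¹:
  [  1.5902    0.5178]
  [  0.5178    1.3314]
Total output x = L · d:
  x_0 = 1.5902·69 + 0.5178·52 = 136.6494
  x_1 = 0.5178·69 + 1.3314·52 = 104.9556

L[0,0] = 1.5902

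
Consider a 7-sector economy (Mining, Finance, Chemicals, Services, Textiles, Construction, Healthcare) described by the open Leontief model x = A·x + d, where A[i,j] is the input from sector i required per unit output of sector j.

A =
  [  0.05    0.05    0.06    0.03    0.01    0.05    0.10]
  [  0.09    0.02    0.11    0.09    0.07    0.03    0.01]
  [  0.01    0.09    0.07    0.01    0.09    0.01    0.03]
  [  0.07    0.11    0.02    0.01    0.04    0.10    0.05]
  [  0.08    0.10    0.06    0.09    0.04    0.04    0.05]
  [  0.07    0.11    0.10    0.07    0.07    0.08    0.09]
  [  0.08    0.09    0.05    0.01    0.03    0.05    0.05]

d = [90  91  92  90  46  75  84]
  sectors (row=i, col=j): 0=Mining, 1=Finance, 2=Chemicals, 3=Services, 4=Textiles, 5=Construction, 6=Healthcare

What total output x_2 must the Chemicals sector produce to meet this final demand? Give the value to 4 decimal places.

133.0694

Form M = I − A:
  [  0.95   -0.05   -0.06   -0.03   -0.01   -0.05   -0.10]
  [ -0.09    0.98   -0.11   -0.09   -0.07   -0.03   -0.01]
  [ -0.01   -0.09    0.93   -0.01   -0.09   -0.01   -0.03]
  [ -0.07   -0.11   -0.02    0.99   -0.04   -0.10   -0.05]
  [ -0.08   -0.10   -0.06   -0.09    0.96   -0.04   -0.05]
  [ -0.07   -0.11   -0.10   -0.07   -0.07    0.92   -0.09]
  [ -0.08   -0.09   -0.05   -0.01   -0.03   -0.05    0.95]
Leontief inverse L = M⁻¹:
  [  1.0867    0.0954    0.1005    0.0531    0.0397    0.0779    0.1308]
  [  0.1299    1.0768    0.1545    0.1180    0.1054    0.0639    0.0477]
  [  0.0433    0.1286    1.1079    0.0377    0.1191    0.0307    0.0521]
  [  0.1168    0.1610    0.0732    1.0463    0.0760    0.1342    0.0881]
  [  0.1295    0.1580    0.1126    0.1240    1.0788    0.0787    0.0896]
  [  0.1333    0.1873    0.1699    0.1151    0.1224    1.1276    0.1407]
  [  0.1184    0.1334    0.0947    0.0386    0.0609    0.0775    1.0821]
Total output x = L · d:
  x_0 = 1.0867·90 + 0.0954·91 + 0.1005·92 + 0.0531·90 + 0.0397·46 + 0.0779·75 + 0.1308·84 = 139.1679
  x_1 = 0.1299·90 + 1.0768·91 + 0.1545·92 + 0.1180·90 + 0.1054·46 + 0.0639·75 + 0.0477·84 = 148.1559
  x_2 = 0.0433·90 + 0.1286·91 + 1.1079·92 + 0.0377·90 + 0.1191·46 + 0.0307·75 + 0.0521·84 = 133.0694
  x_3 = 0.1168·90 + 0.1610·91 + 0.0732·92 + 1.0463·90 + 0.0760·46 + 0.1342·75 + 0.0881·84 = 147.0233
  x_4 = 0.1295·90 + 0.1580·91 + 0.1126·92 + 0.1240·90 + 1.0788·46 + 0.0787·75 + 0.0896·84 = 110.5952
  x_5 = 0.1333·90 + 0.1873·91 + 0.1699·92 + 0.1151·90 + 0.1224·46 + 1.1276·75 + 0.1407·84 = 157.0466
  x_6 = 0.1184·90 + 0.1334·91 + 0.0947·92 + 0.0386·90 + 0.0609·46 + 0.0775·75 + 1.0821·84 = 134.4856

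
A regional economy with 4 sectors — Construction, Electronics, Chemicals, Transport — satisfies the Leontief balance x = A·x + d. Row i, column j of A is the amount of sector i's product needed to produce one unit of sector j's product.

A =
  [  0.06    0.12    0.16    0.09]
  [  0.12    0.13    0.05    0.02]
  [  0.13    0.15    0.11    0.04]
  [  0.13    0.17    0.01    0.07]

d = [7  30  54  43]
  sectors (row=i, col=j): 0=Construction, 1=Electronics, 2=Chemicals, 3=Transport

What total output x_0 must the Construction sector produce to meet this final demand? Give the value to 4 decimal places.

Form M = I − A:
  [  0.94   -0.12   -0.16   -0.09]
  [ -0.12    0.87   -0.05   -0.02]
  [ -0.13   -0.15    0.89   -0.04]
  [ -0.13   -0.17   -0.01    0.93]
Leontief inverse L = M⁻¹:
  [  1.1392    0.2191    0.2185    0.1244]
  [  0.1733    1.1996    0.0991    0.0468]
  [  0.2043    0.2455    1.1750    0.0756]
  [  0.1931    0.2525    0.0613    1.1020]
Total output x = L · d:
  x_0 = 1.1392·7 + 0.2191·30 + 0.2185·54 + 0.1244·43 = 31.6947
  x_1 = 0.1733·7 + 1.1996·30 + 0.0991·54 + 0.0468·43 = 44.5639
  x_2 = 0.2043·7 + 0.2455·30 + 1.1750·54 + 0.0756·43 = 75.4942
  x_3 = 0.1931·7 + 0.2525·30 + 0.0613·54 + 1.1020·43 = 59.6248

31.6947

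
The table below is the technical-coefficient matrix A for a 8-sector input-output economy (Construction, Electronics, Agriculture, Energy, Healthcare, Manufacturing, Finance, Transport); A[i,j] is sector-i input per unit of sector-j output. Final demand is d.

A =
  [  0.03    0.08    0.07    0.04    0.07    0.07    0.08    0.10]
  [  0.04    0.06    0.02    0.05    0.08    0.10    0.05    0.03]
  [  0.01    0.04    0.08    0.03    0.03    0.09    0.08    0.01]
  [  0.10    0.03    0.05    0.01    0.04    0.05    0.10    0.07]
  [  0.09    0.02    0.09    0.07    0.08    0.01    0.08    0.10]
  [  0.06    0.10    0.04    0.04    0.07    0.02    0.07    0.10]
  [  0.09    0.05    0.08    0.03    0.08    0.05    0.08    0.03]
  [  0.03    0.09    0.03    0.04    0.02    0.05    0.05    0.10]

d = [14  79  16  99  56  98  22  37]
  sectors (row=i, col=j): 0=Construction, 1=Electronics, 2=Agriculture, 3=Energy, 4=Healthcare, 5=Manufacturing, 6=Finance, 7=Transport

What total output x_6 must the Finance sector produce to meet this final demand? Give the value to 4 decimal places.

Form M = I − A:
  [  0.97   -0.08   -0.07   -0.04   -0.07   -0.07   -0.08   -0.10]
  [ -0.04    0.94   -0.02   -0.05   -0.08   -0.10   -0.05   -0.03]
  [ -0.01   -0.04    0.92   -0.03   -0.03   -0.09   -0.08   -0.01]
  [ -0.10   -0.03   -0.05    0.99   -0.04   -0.05   -0.10   -0.07]
  [ -0.09   -0.02   -0.09   -0.07    0.92   -0.01   -0.08   -0.10]
  [ -0.06   -0.10   -0.04   -0.04   -0.07    0.98   -0.07   -0.10]
  [ -0.09   -0.05   -0.08   -0.03   -0.08   -0.05    0.92   -0.03]
  [ -0.03   -0.09   -0.03   -0.04   -0.02   -0.05   -0.05    0.90]
Leontief inverse L = M⁻¹:
  [  1.0852    0.1403    0.1266    0.0802    0.1287    0.1251    0.1514    0.1661]
  [  0.0889    1.1090    0.0668    0.0835    0.1312    0.1413    0.1098    0.0880]
  [  0.0490    0.0807    1.1212    0.0563    0.0720    0.1276    0.1310    0.0515]
  [  0.1455    0.0831    0.1009    1.0437    0.0912    0.0971    0.1616    0.1275]
  [  0.1451    0.0777    0.1516    0.1089    1.1365    0.0658    0.1548    0.1676]
  [  0.1111    0.1555    0.0921    0.0780    0.1254    1.0731    0.1360    0.1623]
  [  0.1409    0.1034    0.1372    0.0673    0.1367    0.1013    1.1486    0.0906]
  [  0.0704    0.1381    0.0689    0.0698    0.0637    0.0936    0.1024    1.1506]
Total output x = L · d:
  x_0 = 1.0852·14 + 0.1403·79 + 0.1266·16 + 0.0802·99 + 0.1287·56 + 0.1251·98 + 0.1514·22 + 0.1661·37 = 65.1846
  x_1 = 0.0889·14 + 1.1090·79 + 0.0668·16 + 0.0835·99 + 0.1312·56 + 0.1413·98 + 0.1098·22 + 0.0880·37 = 125.0632
  x_2 = 0.0490·14 + 0.0807·79 + 1.1212·16 + 0.0563·99 + 0.0720·56 + 0.1276·98 + 0.1310·22 + 0.0515·37 = 51.9025
  x_3 = 0.1455·14 + 0.0831·79 + 0.1009·16 + 1.0437·99 + 0.0912·56 + 0.0971·98 + 0.1616·22 + 0.1275·37 = 136.4268
  x_4 = 0.1451·14 + 0.0777·79 + 0.1516·16 + 0.1089·99 + 1.1365·56 + 0.0658·98 + 0.1548·22 + 0.1676·37 = 101.0803
  x_5 = 0.1111·14 + 0.1555·79 + 0.0921·16 + 0.0780·99 + 0.1254·56 + 1.0731·98 + 0.1360·22 + 0.1623·37 = 144.2212
  x_6 = 0.1409·14 + 0.1034·79 + 0.1372·16 + 0.0673·99 + 0.1367·56 + 0.1013·98 + 1.1486·22 + 0.0906·37 = 65.2024
  x_7 = 0.0704·14 + 0.1381·79 + 0.0689·16 + 0.0698·99 + 0.0637·56 + 0.0936·98 + 0.1024·22 + 1.1506·37 = 77.4646

65.2024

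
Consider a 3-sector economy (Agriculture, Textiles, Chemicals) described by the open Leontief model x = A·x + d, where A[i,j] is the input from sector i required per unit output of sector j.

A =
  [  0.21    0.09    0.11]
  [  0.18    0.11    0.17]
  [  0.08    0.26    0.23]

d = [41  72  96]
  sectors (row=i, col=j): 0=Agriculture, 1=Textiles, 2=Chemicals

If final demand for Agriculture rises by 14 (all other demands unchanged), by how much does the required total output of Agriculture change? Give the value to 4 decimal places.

18.7069

Form M = I − A:
  [  0.79   -0.09   -0.11]
  [ -0.18    0.89   -0.17]
  [ -0.08   -0.26    0.77]
Leontief inverse L = M⁻¹:
  [  1.3362    0.2040    0.2359]
  [  0.3172    1.2495    0.3212]
  [  0.2459    0.4431    1.4317]
Total output x = L · d:
  x_0 = 1.3362·41 + 0.2040·72 + 0.2359·96 = 92.1257
  x_1 = 0.3172·41 + 1.2495·72 + 0.3212·96 = 133.8037
  x_2 = 0.2459·41 + 0.4431·72 + 1.4317·96 = 179.4273
Δx_0 = L[0,0] · Δd_0 = 1.3362 · 14 = 18.7069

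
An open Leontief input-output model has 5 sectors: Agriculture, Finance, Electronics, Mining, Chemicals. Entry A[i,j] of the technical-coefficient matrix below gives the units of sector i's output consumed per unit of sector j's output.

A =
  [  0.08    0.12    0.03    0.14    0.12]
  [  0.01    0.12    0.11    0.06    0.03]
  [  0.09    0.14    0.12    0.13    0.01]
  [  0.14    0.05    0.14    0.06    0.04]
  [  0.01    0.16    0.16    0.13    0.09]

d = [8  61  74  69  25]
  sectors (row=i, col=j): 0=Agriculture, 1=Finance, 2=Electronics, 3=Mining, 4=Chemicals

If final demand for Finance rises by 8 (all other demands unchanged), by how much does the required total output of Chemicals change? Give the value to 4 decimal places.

Form M = I − A:
  [  0.92   -0.12   -0.03   -0.14   -0.12]
  [ -0.01    0.88   -0.11   -0.06   -0.03]
  [ -0.09   -0.14    0.88   -0.13   -0.01]
  [ -0.14   -0.05   -0.14    0.94   -0.04]
  [ -0.01   -0.16   -0.16   -0.13    0.91]
Leontief inverse L = M⁻¹:
  [  1.1385    0.2199    0.1328    0.2253    0.1687]
  [  0.0484    1.1873    0.1779    0.1149    0.0525]
  [  0.1543    0.2355    1.2142    0.2130    0.0508]
  [  0.1984    0.1426    0.2219    1.1447    0.0836]
  [  0.0765    0.2730    0.2779    0.2236    1.1309]
Total output x = L · d:
  x_0 = 1.1385·8 + 0.2199·61 + 0.1328·74 + 0.2253·69 + 0.1687·25 = 52.1108
  x_1 = 0.0484·8 + 1.1873·61 + 0.1779·74 + 0.1149·69 + 0.0525·25 = 95.2159
  x_2 = 0.1543·8 + 0.2355·61 + 1.2142·74 + 0.2130·69 + 0.0508·25 = 121.4174
  x_3 = 0.1984·8 + 0.1426·61 + 0.2219·74 + 1.1447·69 + 0.0836·25 = 107.7830
  x_4 = 0.0765·8 + 0.2730·61 + 0.2779·74 + 0.2236·69 + 1.1309·25 = 81.5321
Δx_4 = L[4,1] · Δd_1 = 0.2730 · 8 = 2.1837

2.1837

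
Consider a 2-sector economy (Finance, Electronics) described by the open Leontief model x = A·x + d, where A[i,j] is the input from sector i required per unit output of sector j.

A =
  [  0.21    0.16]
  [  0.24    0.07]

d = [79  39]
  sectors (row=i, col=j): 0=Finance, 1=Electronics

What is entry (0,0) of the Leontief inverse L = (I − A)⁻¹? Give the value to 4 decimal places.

L[0,0] = 1.3356

Form M = I − A:
  [  0.79   -0.16]
  [ -0.24    0.93]
Leontief inverse L = M⁻¹:
  [  1.3356    0.2298]
  [  0.3447    1.1346]
Total output x = L · d:
  x_0 = 1.3356·79 + 0.2298·39 = 114.4765
  x_1 = 0.3447·79 + 1.1346·39 = 71.4778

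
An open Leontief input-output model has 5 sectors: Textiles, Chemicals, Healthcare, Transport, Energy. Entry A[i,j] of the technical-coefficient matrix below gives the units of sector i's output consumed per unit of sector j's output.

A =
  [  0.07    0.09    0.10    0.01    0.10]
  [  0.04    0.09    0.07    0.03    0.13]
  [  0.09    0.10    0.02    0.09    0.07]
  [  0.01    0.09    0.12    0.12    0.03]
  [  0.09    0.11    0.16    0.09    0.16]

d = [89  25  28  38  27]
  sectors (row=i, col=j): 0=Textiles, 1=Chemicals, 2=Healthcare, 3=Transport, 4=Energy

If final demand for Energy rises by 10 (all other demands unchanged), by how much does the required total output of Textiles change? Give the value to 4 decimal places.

Form M = I − A:
  [  0.93   -0.09   -0.10   -0.01   -0.10]
  [ -0.04    0.91   -0.07   -0.03   -0.13]
  [ -0.09   -0.10    0.98   -0.09   -0.07]
  [ -0.01   -0.09   -0.12    0.88   -0.03]
  [ -0.09   -0.11   -0.16   -0.09    0.84]
Leontief inverse L = M⁻¹:
  [  1.1144    0.1535    0.1590    0.0517    0.1715]
  [  0.0828    1.1535    0.1330    0.0745    0.2021]
  [  0.1262    0.1608    1.0829    0.1315    0.1348]
  [  0.0438    0.1489    0.1719    1.1681    0.0843]
  [  0.1590    0.2141    0.2591    0.1655    1.2700]
Total output x = L · d:
  x_0 = 1.1144·89 + 0.1535·25 + 0.1590·28 + 0.0517·38 + 0.1715·27 = 114.0702
  x_1 = 0.0828·89 + 1.1535·25 + 0.1330·28 + 0.0745·38 + 0.2021·27 = 48.2240
  x_2 = 0.1262·89 + 0.1608·25 + 1.0829·28 + 0.1315·38 + 0.1348·27 = 54.2051
  x_3 = 0.0438·89 + 0.1489·25 + 0.1719·28 + 1.1681·38 + 0.0843·27 = 59.0972
  x_4 = 0.1590·89 + 0.2141·25 + 0.2591·28 + 0.1655·38 + 1.2700·27 = 67.3363
Δx_0 = L[0,4] · Δd_4 = 0.1715 · 10 = 1.7153

1.7153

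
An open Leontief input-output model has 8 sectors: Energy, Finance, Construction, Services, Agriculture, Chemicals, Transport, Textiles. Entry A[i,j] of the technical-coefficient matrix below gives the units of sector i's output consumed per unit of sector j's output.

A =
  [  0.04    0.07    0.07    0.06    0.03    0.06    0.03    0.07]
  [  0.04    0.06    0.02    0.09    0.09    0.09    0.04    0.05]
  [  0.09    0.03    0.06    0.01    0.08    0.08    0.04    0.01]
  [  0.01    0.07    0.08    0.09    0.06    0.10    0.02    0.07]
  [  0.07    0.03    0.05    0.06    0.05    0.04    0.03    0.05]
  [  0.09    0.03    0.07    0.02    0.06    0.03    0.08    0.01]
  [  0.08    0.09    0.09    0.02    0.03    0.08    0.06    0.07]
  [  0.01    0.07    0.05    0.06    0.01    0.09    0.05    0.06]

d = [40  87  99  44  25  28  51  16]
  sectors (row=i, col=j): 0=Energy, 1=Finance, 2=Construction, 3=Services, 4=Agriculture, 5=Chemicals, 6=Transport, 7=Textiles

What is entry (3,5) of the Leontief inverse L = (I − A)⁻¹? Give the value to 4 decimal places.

Form M = I − A:
  [  0.96   -0.07   -0.07   -0.06   -0.03   -0.06   -0.03   -0.07]
  [ -0.04    0.94   -0.02   -0.09   -0.09   -0.09   -0.04   -0.05]
  [ -0.09   -0.03    0.94   -0.01   -0.08   -0.08   -0.04   -0.01]
  [ -0.01   -0.07   -0.08    0.91   -0.06   -0.10   -0.02   -0.07]
  [ -0.07   -0.03   -0.05   -0.06    0.95   -0.04   -0.03   -0.05]
  [ -0.09   -0.03   -0.07   -0.02   -0.06    0.97   -0.08   -0.01]
  [ -0.08   -0.09   -0.09   -0.02   -0.03   -0.08    0.94   -0.07]
  [ -0.01   -0.07   -0.05   -0.06   -0.01   -0.09   -0.05    0.94]
Leontief inverse L = M⁻¹:
  [  1.0805    0.1114    0.1153    0.0990    0.0710    0.1148    0.0638    0.1047]
  [  0.0853    1.1058    0.0719    0.1356    0.1348    0.1481    0.0774    0.0905]
  [  0.1331    0.0658    1.1032    0.0421    0.1165    0.1242    0.0714    0.0411]
  [  0.0583    0.1155    0.1327    1.1348    0.1089    0.1617    0.0596    0.1083]
  [  0.1053    0.0669    0.0915    0.0947    1.0842    0.0872    0.0585    0.0824]
  [  0.1316    0.0685    0.1138    0.0519    0.0955    1.0772    0.1101    0.0433]
  [  0.1324    0.1402    0.1447    0.0641    0.0788    0.1442    1.1023    0.1114]
  [  0.0494    0.1091    0.0933    0.0952    0.0488    0.1409    0.0838    1.0917]
Total output x = L · d:
  x_0 = 1.0805·40 + 0.1114·87 + 0.1153·99 + 0.0990·44 + 0.0710·25 + 0.1148·28 + 0.0638·51 + 0.1047·16 = 78.5981
  x_1 = 0.0853·40 + 1.1058·87 + 0.0719·99 + 0.1356·44 + 0.1348·25 + 0.1481·28 + 0.0774·51 + 0.0905·16 = 125.6114
  x_2 = 0.1331·40 + 0.0658·87 + 1.1032·99 + 0.0421·44 + 0.1165·25 + 0.1242·28 + 0.0714·51 + 0.0411·16 = 132.8085
  x_3 = 0.0583·40 + 0.1155·87 + 0.1327·99 + 1.1348·44 + 0.1089·25 + 0.1617·28 + 0.0596·51 + 0.1083·16 = 87.4644
  x_4 = 0.1053·40 + 0.0669·87 + 0.0915·99 + 0.0947·44 + 1.0842·25 + 0.0872·28 + 0.0585·51 + 0.0824·16 = 57.1089
  x_5 = 0.1316·40 + 0.0685·87 + 0.1138·99 + 0.0519·44 + 0.0955·25 + 1.0772·28 + 0.1101·51 + 0.0433·16 = 63.6332
  x_6 = 0.1324·40 + 0.1402·87 + 0.1447·99 + 0.0641·44 + 0.0788·25 + 0.1442·28 + 1.1023·51 + 0.1114·16 = 98.6439
  x_7 = 0.0494·40 + 0.1091·87 + 0.0933·99 + 0.0952·44 + 0.0488·25 + 0.1409·28 + 0.0838·51 + 1.0917·16 = 51.8057

L[3,5] = 0.1617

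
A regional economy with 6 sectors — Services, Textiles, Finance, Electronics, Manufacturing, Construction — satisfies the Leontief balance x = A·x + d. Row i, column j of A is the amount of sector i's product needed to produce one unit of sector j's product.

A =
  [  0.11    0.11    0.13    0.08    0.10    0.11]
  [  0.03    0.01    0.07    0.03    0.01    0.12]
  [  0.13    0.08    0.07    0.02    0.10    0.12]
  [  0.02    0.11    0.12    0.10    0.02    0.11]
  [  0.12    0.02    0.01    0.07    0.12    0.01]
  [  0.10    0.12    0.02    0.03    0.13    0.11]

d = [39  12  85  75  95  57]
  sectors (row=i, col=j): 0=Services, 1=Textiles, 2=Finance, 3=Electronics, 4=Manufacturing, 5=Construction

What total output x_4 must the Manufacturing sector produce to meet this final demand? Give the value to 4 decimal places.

136.9445

Form M = I − A:
  [  0.89   -0.11   -0.13   -0.08   -0.10   -0.11]
  [ -0.03    0.99   -0.07   -0.03   -0.01   -0.12]
  [ -0.13   -0.08    0.93   -0.02   -0.10   -0.12]
  [ -0.02   -0.11   -0.12    0.90   -0.02   -0.11]
  [ -0.12   -0.02   -0.01   -0.07    0.88   -0.01]
  [ -0.10   -0.12   -0.02   -0.03   -0.13    0.89]
Leontief inverse L = M⁻¹:
  [  1.2167    0.1994    0.2105    0.1426    0.2010    0.2255]
  [  0.0792    1.0554    0.1020    0.0549    0.0594    0.1733]
  [  0.2216    0.1537    1.1337    0.0718    0.1887    0.2120]
  [  0.0925    0.1780    0.1791    1.1429    0.0887    0.2018]
  [  0.1797    0.0692    0.0590    0.1133    1.1767    0.0667]
  [  0.1817    0.1843    0.0775    0.0801    0.2097    1.1936]
Total output x = L · d:
  x_0 = 1.2167·39 + 0.1994·12 + 0.2105·85 + 0.1426·75 + 0.2010·95 + 0.2255·57 = 110.3877
  x_1 = 0.0792·39 + 1.0554·12 + 0.1020·85 + 0.0549·75 + 0.0594·95 + 0.1733·57 = 44.0595
  x_2 = 0.2216·39 + 0.1537·12 + 1.1337·85 + 0.0718·75 + 0.1887·95 + 0.2120·57 = 142.2414
  x_3 = 0.0925·39 + 0.1780·12 + 0.1791·85 + 1.1429·75 + 0.0887·95 + 0.2018·57 = 126.6070
  x_4 = 0.1797·39 + 0.0692·12 + 0.0590·85 + 0.1133·75 + 1.1767·95 + 0.0667·57 = 136.9445
  x_5 = 0.1817·39 + 0.1843·12 + 0.0775·85 + 0.0801·75 + 0.2097·95 + 1.1936·57 = 109.8559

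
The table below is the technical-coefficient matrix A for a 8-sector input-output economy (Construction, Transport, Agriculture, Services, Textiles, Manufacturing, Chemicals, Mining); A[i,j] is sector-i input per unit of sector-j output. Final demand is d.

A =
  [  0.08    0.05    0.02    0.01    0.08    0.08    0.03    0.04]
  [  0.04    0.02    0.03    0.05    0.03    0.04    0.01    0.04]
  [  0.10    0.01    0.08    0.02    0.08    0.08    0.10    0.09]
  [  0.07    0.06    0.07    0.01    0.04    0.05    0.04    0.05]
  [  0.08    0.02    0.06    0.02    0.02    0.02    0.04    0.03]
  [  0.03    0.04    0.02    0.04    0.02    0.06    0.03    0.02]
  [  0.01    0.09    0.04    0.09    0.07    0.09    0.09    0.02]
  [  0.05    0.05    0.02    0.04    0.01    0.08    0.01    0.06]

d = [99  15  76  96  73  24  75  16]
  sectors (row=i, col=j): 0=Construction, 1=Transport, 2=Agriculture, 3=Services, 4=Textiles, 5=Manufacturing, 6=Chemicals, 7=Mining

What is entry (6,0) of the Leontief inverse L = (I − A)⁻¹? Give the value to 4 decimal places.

Form M = I − A:
  [  0.92   -0.05   -0.02   -0.01   -0.08   -0.08   -0.03   -0.04]
  [ -0.04    0.98   -0.03   -0.05   -0.03   -0.04   -0.01   -0.04]
  [ -0.10   -0.01    0.92   -0.02   -0.08   -0.08   -0.10   -0.09]
  [ -0.07   -0.06   -0.07    0.99   -0.04   -0.05   -0.04   -0.05]
  [ -0.08   -0.02   -0.06   -0.02    0.98   -0.02   -0.04   -0.03]
  [ -0.03   -0.04   -0.02   -0.04   -0.02    0.94   -0.03   -0.02]
  [ -0.01   -0.09   -0.04   -0.09   -0.07   -0.09    0.91   -0.02]
  [ -0.05   -0.05   -0.02   -0.04   -0.01   -0.08   -0.01    0.94]
Leontief inverse L = M⁻¹:
  [  1.1139    0.0740    0.0419    0.0300    0.1046    0.1157    0.0526    0.0631]
  [  0.0646    1.0370    0.0469    0.0623    0.0472    0.0654    0.0263    0.0581]
  [  0.1511    0.0501    1.1158    0.0528    0.1214    0.1398    0.1418    0.1281]
  [  0.1063    0.0847    0.0946    1.0316    0.0685    0.0901    0.0670    0.0776]
  [  0.1091    0.0404    0.0795    0.0357    1.0446    0.0523    0.0626    0.0517]
  [  0.0516    0.0575    0.0359    0.0544    0.0370    1.0849    0.0465    0.0362]
  [  0.0510    0.1243    0.0740    0.1202    0.1026    0.1366    1.1249    0.0510]
  [  0.0765    0.0704    0.0372    0.0562    0.0289    0.1108    0.0267    1.0805]
Total output x = L · d:
  x_0 = 1.1139·99 + 0.0740·15 + 0.0419·76 + 0.0300·96 + 0.1046·73 + 0.1157·24 + 0.0526·75 + 0.0631·16 = 132.8076
  x_1 = 0.0646·99 + 1.0370·15 + 0.0469·76 + 0.0623·96 + 0.0472·73 + 0.0654·24 + 0.0263·75 + 0.0581·16 = 39.4104
  x_2 = 0.1511·99 + 0.0501·15 + 1.1158·76 + 0.0528·96 + 0.1214·73 + 0.1398·24 + 0.1418·75 + 0.1281·16 = 130.4777
  x_3 = 0.1063·99 + 0.0847·15 + 0.0946·76 + 1.0316·96 + 0.0685·73 + 0.0901·24 + 0.0670·75 + 0.0776·16 = 131.4485
  x_4 = 0.1091·99 + 0.0404·15 + 0.0795·76 + 0.0357·96 + 1.0446·73 + 0.0523·24 + 0.0626·75 + 0.0517·16 = 103.9116
  x_5 = 0.0516·99 + 0.0575·15 + 0.0359·76 + 0.0544·96 + 0.0370·73 + 1.0849·24 + 0.0465·75 + 0.0362·16 = 46.7291
  x_6 = 0.0510·99 + 0.1243·15 + 0.0740·76 + 0.1202·96 + 0.1026·73 + 0.1366·24 + 1.1249·75 + 0.0510·16 = 120.0243
  x_7 = 0.0765·99 + 0.0704·15 + 0.0372·76 + 0.0562·96 + 0.0289·73 + 0.1108·24 + 0.0267·75 + 1.0805·16 = 40.9107

L[6,0] = 0.0510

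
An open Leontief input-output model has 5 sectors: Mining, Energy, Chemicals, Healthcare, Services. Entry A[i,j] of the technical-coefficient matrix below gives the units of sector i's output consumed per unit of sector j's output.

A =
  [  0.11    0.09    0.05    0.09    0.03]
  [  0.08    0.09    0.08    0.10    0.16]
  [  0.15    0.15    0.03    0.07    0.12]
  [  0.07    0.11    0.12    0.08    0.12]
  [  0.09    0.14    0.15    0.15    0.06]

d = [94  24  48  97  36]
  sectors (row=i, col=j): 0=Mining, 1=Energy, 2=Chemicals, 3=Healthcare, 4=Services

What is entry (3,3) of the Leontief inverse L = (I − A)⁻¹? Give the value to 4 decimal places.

L[3,3] = 1.1804

Form M = I − A:
  [  0.89   -0.09   -0.05   -0.09   -0.03]
  [ -0.08    0.91   -0.08   -0.10   -0.16]
  [ -0.15   -0.15    0.97   -0.07   -0.12]
  [ -0.07   -0.11   -0.12    0.92   -0.12]
  [ -0.09   -0.14   -0.15   -0.15    0.94]
Leontief inverse L = M⁻¹:
  [  1.1801    0.1695    0.1100    0.1587    0.1008]
  [  0.1807    1.2104    0.1747    0.2050    0.2603]
  [  0.2483    0.2639    1.1207    0.1738    0.2181]
  [  0.1708    0.2279    0.2079    1.1804    0.2215]
  [  0.2068    0.2750    0.2486    0.2618    1.1824]
Total output x = L · d:
  x_0 = 1.1801·94 + 0.1695·24 + 0.1100·48 + 0.1587·97 + 0.1008·36 = 139.2971
  x_1 = 0.1807·94 + 1.2104·24 + 0.1747·48 + 0.2050·97 + 0.2603·36 = 83.6739
  x_2 = 0.2483·94 + 0.2639·24 + 1.1207·48 + 0.1738·97 + 0.2181·36 = 108.1800
  x_3 = 0.1708·94 + 0.2279·24 + 0.2079·48 + 1.1804·97 + 0.2215·36 = 153.9652
  x_4 = 0.2068·94 + 0.2750·24 + 0.2486·48 + 0.2618·97 + 1.1824·36 = 105.9286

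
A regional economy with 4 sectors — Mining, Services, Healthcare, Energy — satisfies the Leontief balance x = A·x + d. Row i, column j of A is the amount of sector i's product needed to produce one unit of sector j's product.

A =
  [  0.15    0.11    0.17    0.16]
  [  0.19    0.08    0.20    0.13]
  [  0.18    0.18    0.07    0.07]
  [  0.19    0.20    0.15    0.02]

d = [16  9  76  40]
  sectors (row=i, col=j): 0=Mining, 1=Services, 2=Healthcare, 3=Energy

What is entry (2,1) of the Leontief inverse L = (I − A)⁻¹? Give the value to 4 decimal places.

Form M = I − A:
  [  0.85   -0.11   -0.17   -0.16]
  [ -0.19    0.92   -0.20   -0.13]
  [ -0.18   -0.18    0.93   -0.07]
  [ -0.19   -0.20   -0.15    0.98]
Leontief inverse L = M⁻¹:
  [  1.3864    0.3008    0.3653    0.2923]
  [  0.4280    1.2735    0.3952    0.2670]
  [  0.3824    0.3325    1.2482    0.1957]
  [  0.4147    0.3691    0.3425    1.1615]
Total output x = L · d:
  x_0 = 1.3864·16 + 0.3008·9 + 0.3653·76 + 0.2923·40 = 64.3432
  x_1 = 0.4280·16 + 1.2735·9 + 0.3952·76 + 0.2670·40 = 59.0268
  x_2 = 0.3824·16 + 0.3325·9 + 1.2482·76 + 0.1957·40 = 111.8044
  x_3 = 0.4147·16 + 0.3691·9 + 0.3425·76 + 1.1615·40 = 82.4502

L[2,1] = 0.3325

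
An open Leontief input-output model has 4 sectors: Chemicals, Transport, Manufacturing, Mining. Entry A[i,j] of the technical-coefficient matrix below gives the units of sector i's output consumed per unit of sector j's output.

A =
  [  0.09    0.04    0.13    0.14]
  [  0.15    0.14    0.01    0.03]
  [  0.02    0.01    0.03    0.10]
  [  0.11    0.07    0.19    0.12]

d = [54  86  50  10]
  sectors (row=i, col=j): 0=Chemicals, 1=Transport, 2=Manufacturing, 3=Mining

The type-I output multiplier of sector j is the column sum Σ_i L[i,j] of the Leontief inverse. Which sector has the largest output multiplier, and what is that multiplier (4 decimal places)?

Mining (1.6094)

Form M = I − A:
  [  0.91   -0.04   -0.13   -0.14]
  [ -0.15    0.86   -0.01   -0.03]
  [ -0.02   -0.01    0.97   -0.10]
  [ -0.11   -0.07   -0.19    0.88]
Leontief inverse L = M⁻¹:
  [  1.1399    0.0720    0.1938    0.2058]
  [  0.2052    1.1794    0.0552    0.0791]
  [  0.0429    0.0248    1.0621    0.1284]
  [  0.1681    0.1082    0.2579    1.1961]
Total output x = L · d:
  x_0 = 1.1399·54 + 0.0720·86 + 0.1938·50 + 0.2058·10 = 79.4996
  x_1 = 0.2052·54 + 1.1794·86 + 0.0552·50 + 0.0791·10 = 116.0587
  x_2 = 0.0429·54 + 0.0248·86 + 1.0621·50 + 0.1284·10 = 58.8395
  x_3 = 0.1681·54 + 0.1082·86 + 0.2579·50 + 1.1961·10 = 43.2370
Output multipliers (column sums of L):
  Chemicals: 1.5561
  Transport: 1.3844
  Manufacturing: 1.5690
  Mining: 1.6094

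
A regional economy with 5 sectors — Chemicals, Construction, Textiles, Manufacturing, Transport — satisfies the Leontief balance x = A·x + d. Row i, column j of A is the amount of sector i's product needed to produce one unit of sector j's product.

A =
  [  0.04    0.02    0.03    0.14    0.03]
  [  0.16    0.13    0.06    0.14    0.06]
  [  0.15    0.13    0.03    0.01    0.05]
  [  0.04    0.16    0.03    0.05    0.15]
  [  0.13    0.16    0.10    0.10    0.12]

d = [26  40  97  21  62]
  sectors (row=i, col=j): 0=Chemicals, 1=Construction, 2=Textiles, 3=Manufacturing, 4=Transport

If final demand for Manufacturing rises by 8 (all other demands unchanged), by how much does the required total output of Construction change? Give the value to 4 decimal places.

Form M = I − A:
  [  0.96   -0.02   -0.03   -0.14   -0.03]
  [ -0.16    0.87   -0.06   -0.14   -0.06]
  [ -0.15   -0.13    0.97   -0.01   -0.05]
  [ -0.04   -0.16   -0.03    0.95   -0.15]
  [ -0.13   -0.16   -0.10   -0.10    0.88]
Leontief inverse L = M⁻¹:
  [  1.0807    0.0795    0.0517    0.1795    0.0758]
  [  0.2519    1.2400    0.1061    0.2357    0.1393]
  [  0.2149    0.1961    1.0620    0.0818    0.0950]
  [  0.1334    0.2641    0.0783    1.1352    0.2205]
  [  0.2450    0.2895    0.1565    0.2077    1.2087]
Total output x = L · d:
  x_0 = 1.0807·26 + 0.0795·40 + 0.0517·97 + 0.1795·21 + 0.0758·62 = 44.7658
  x_1 = 0.2519·26 + 1.2400·40 + 0.1061·97 + 0.2357·21 + 0.1393·62 = 80.0365
  x_2 = 0.2149·26 + 0.1961·40 + 1.0620·97 + 0.0818·21 + 0.0950·62 = 124.0545
  x_3 = 0.1334·26 + 0.2641·40 + 0.0783·97 + 1.1352·21 + 0.2205·62 = 59.1408
  x_4 = 0.2450·26 + 0.2895·40 + 0.1565·97 + 0.2077·21 + 1.2087·62 = 112.4374
Δx_1 = L[1,3] · Δd_3 = 0.2357 · 8 = 1.8853

1.8853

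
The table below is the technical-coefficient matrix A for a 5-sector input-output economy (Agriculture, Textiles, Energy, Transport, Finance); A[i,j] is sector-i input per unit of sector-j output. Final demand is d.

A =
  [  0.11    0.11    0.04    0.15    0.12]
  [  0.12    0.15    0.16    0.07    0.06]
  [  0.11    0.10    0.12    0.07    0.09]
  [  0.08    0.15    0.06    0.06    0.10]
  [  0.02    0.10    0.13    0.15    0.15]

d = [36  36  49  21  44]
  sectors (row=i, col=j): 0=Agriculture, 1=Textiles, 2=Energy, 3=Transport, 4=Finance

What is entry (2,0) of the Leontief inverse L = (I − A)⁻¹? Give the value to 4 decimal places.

L[2,0] = 0.2015

Form M = I − A:
  [  0.89   -0.11   -0.04   -0.15   -0.12]
  [ -0.12    0.85   -0.16   -0.07   -0.06]
  [ -0.11   -0.10    0.88   -0.07   -0.09]
  [ -0.08   -0.15   -0.06    0.94   -0.10]
  [ -0.02   -0.10   -0.13   -0.15    0.85]
Leontief inverse L = M⁻¹:
  [  1.2042    0.2470    0.1519    0.2592    0.2340]
  [  0.2296    1.2923    0.2837    0.1819    0.1751]
  [  0.2015    0.2234    1.2265    0.1711    0.1942]
  [  0.1642    0.2669    0.1634    1.1532    0.1950]
  [  0.1151    0.2391    0.2534    0.2572    1.2667]
Total output x = L · d:
  x_0 = 1.2042·36 + 0.2470·36 + 0.1519·49 + 0.2592·21 + 0.2340·44 = 75.4266
  x_1 = 0.2296·36 + 1.2923·36 + 0.2837·49 + 0.1819·21 + 0.1751·44 = 80.2087
  x_2 = 0.2015·36 + 0.2234·36 + 1.2265·49 + 0.1711·21 + 0.1942·44 = 87.5318
  x_3 = 0.1642·36 + 0.2669·36 + 0.1634·49 + 1.1532·21 + 0.1950·44 = 56.3273
  x_4 = 0.1151·36 + 0.2391·36 + 0.2534·49 + 0.2572·21 + 1.2667·44 = 86.3031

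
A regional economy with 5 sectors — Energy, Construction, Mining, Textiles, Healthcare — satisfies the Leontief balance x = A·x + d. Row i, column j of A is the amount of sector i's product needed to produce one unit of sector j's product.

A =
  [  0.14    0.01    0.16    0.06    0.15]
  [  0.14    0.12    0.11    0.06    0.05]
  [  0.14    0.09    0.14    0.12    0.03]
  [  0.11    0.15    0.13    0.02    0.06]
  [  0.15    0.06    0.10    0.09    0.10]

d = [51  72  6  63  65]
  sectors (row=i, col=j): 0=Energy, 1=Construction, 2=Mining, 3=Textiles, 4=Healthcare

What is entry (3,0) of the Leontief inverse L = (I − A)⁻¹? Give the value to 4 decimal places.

Form M = I − A:
  [  0.86   -0.01   -0.16   -0.06   -0.15]
  [ -0.14    0.88   -0.11   -0.06   -0.05]
  [ -0.14   -0.09    0.86   -0.12   -0.03]
  [ -0.11   -0.15   -0.13    0.98   -0.06]
  [ -0.15   -0.06   -0.10   -0.09    0.90]
Leontief inverse L = M⁻¹:
  [  1.2853    0.0858    0.2994    0.1425    0.2385]
  [  0.2724    1.1949    0.2382    0.1308    0.1284]
  [  0.2814    0.1750    1.2801    0.1950    0.1123]
  [  0.2409    0.2240    0.2542    1.0923    0.1339]
  [  0.2877    0.1358    0.2334    0.1634    1.1853]
Total output x = L · d:
  x_0 = 1.2853·51 + 0.0858·72 + 0.2994·6 + 0.1425·63 + 0.2385·65 = 97.9999
  x_1 = 0.2724·51 + 1.1949·72 + 0.2382·6 + 0.1308·63 + 0.1284·65 = 117.9441
  x_2 = 0.2814·51 + 0.1750·72 + 1.2801·6 + 0.1950·63 + 0.1123·65 = 54.2161
  x_3 = 0.2409·51 + 0.2240·72 + 0.2542·6 + 1.0923·63 + 0.1339·65 = 107.4602
  x_4 = 0.2877·51 + 0.1358·72 + 0.2334·6 + 0.1634·63 + 1.1853·65 = 113.1885

L[3,0] = 0.2409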